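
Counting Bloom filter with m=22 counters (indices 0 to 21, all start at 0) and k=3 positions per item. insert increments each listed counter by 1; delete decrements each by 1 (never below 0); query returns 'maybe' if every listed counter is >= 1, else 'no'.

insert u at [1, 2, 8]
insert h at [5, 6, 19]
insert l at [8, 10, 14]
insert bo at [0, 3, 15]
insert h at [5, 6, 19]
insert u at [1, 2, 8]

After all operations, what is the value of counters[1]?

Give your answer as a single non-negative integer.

Answer: 2

Derivation:
Step 1: insert u at [1, 2, 8] -> counters=[0,1,1,0,0,0,0,0,1,0,0,0,0,0,0,0,0,0,0,0,0,0]
Step 2: insert h at [5, 6, 19] -> counters=[0,1,1,0,0,1,1,0,1,0,0,0,0,0,0,0,0,0,0,1,0,0]
Step 3: insert l at [8, 10, 14] -> counters=[0,1,1,0,0,1,1,0,2,0,1,0,0,0,1,0,0,0,0,1,0,0]
Step 4: insert bo at [0, 3, 15] -> counters=[1,1,1,1,0,1,1,0,2,0,1,0,0,0,1,1,0,0,0,1,0,0]
Step 5: insert h at [5, 6, 19] -> counters=[1,1,1,1,0,2,2,0,2,0,1,0,0,0,1,1,0,0,0,2,0,0]
Step 6: insert u at [1, 2, 8] -> counters=[1,2,2,1,0,2,2,0,3,0,1,0,0,0,1,1,0,0,0,2,0,0]
Final counters=[1,2,2,1,0,2,2,0,3,0,1,0,0,0,1,1,0,0,0,2,0,0] -> counters[1]=2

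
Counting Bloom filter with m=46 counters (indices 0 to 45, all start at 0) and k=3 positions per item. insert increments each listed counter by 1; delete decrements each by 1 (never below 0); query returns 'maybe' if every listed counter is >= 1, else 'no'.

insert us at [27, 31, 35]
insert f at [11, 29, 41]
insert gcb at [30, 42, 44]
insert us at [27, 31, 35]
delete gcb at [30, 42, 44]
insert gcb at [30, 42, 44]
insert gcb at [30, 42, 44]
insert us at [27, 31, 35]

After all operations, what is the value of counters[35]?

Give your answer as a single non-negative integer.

Answer: 3

Derivation:
Step 1: insert us at [27, 31, 35] -> counters=[0,0,0,0,0,0,0,0,0,0,0,0,0,0,0,0,0,0,0,0,0,0,0,0,0,0,0,1,0,0,0,1,0,0,0,1,0,0,0,0,0,0,0,0,0,0]
Step 2: insert f at [11, 29, 41] -> counters=[0,0,0,0,0,0,0,0,0,0,0,1,0,0,0,0,0,0,0,0,0,0,0,0,0,0,0,1,0,1,0,1,0,0,0,1,0,0,0,0,0,1,0,0,0,0]
Step 3: insert gcb at [30, 42, 44] -> counters=[0,0,0,0,0,0,0,0,0,0,0,1,0,0,0,0,0,0,0,0,0,0,0,0,0,0,0,1,0,1,1,1,0,0,0,1,0,0,0,0,0,1,1,0,1,0]
Step 4: insert us at [27, 31, 35] -> counters=[0,0,0,0,0,0,0,0,0,0,0,1,0,0,0,0,0,0,0,0,0,0,0,0,0,0,0,2,0,1,1,2,0,0,0,2,0,0,0,0,0,1,1,0,1,0]
Step 5: delete gcb at [30, 42, 44] -> counters=[0,0,0,0,0,0,0,0,0,0,0,1,0,0,0,0,0,0,0,0,0,0,0,0,0,0,0,2,0,1,0,2,0,0,0,2,0,0,0,0,0,1,0,0,0,0]
Step 6: insert gcb at [30, 42, 44] -> counters=[0,0,0,0,0,0,0,0,0,0,0,1,0,0,0,0,0,0,0,0,0,0,0,0,0,0,0,2,0,1,1,2,0,0,0,2,0,0,0,0,0,1,1,0,1,0]
Step 7: insert gcb at [30, 42, 44] -> counters=[0,0,0,0,0,0,0,0,0,0,0,1,0,0,0,0,0,0,0,0,0,0,0,0,0,0,0,2,0,1,2,2,0,0,0,2,0,0,0,0,0,1,2,0,2,0]
Step 8: insert us at [27, 31, 35] -> counters=[0,0,0,0,0,0,0,0,0,0,0,1,0,0,0,0,0,0,0,0,0,0,0,0,0,0,0,3,0,1,2,3,0,0,0,3,0,0,0,0,0,1,2,0,2,0]
Final counters=[0,0,0,0,0,0,0,0,0,0,0,1,0,0,0,0,0,0,0,0,0,0,0,0,0,0,0,3,0,1,2,3,0,0,0,3,0,0,0,0,0,1,2,0,2,0] -> counters[35]=3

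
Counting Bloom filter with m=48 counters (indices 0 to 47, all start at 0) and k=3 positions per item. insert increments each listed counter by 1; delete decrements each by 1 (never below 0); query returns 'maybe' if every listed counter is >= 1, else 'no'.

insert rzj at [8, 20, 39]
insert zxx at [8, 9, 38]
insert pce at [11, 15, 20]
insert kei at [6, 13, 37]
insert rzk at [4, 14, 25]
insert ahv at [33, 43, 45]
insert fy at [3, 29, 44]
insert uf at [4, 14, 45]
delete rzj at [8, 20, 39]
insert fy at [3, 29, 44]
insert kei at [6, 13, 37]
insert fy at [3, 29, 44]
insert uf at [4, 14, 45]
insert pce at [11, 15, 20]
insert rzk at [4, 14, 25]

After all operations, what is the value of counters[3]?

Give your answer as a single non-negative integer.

Step 1: insert rzj at [8, 20, 39] -> counters=[0,0,0,0,0,0,0,0,1,0,0,0,0,0,0,0,0,0,0,0,1,0,0,0,0,0,0,0,0,0,0,0,0,0,0,0,0,0,0,1,0,0,0,0,0,0,0,0]
Step 2: insert zxx at [8, 9, 38] -> counters=[0,0,0,0,0,0,0,0,2,1,0,0,0,0,0,0,0,0,0,0,1,0,0,0,0,0,0,0,0,0,0,0,0,0,0,0,0,0,1,1,0,0,0,0,0,0,0,0]
Step 3: insert pce at [11, 15, 20] -> counters=[0,0,0,0,0,0,0,0,2,1,0,1,0,0,0,1,0,0,0,0,2,0,0,0,0,0,0,0,0,0,0,0,0,0,0,0,0,0,1,1,0,0,0,0,0,0,0,0]
Step 4: insert kei at [6, 13, 37] -> counters=[0,0,0,0,0,0,1,0,2,1,0,1,0,1,0,1,0,0,0,0,2,0,0,0,0,0,0,0,0,0,0,0,0,0,0,0,0,1,1,1,0,0,0,0,0,0,0,0]
Step 5: insert rzk at [4, 14, 25] -> counters=[0,0,0,0,1,0,1,0,2,1,0,1,0,1,1,1,0,0,0,0,2,0,0,0,0,1,0,0,0,0,0,0,0,0,0,0,0,1,1,1,0,0,0,0,0,0,0,0]
Step 6: insert ahv at [33, 43, 45] -> counters=[0,0,0,0,1,0,1,0,2,1,0,1,0,1,1,1,0,0,0,0,2,0,0,0,0,1,0,0,0,0,0,0,0,1,0,0,0,1,1,1,0,0,0,1,0,1,0,0]
Step 7: insert fy at [3, 29, 44] -> counters=[0,0,0,1,1,0,1,0,2,1,0,1,0,1,1,1,0,0,0,0,2,0,0,0,0,1,0,0,0,1,0,0,0,1,0,0,0,1,1,1,0,0,0,1,1,1,0,0]
Step 8: insert uf at [4, 14, 45] -> counters=[0,0,0,1,2,0,1,0,2,1,0,1,0,1,2,1,0,0,0,0,2,0,0,0,0,1,0,0,0,1,0,0,0,1,0,0,0,1,1,1,0,0,0,1,1,2,0,0]
Step 9: delete rzj at [8, 20, 39] -> counters=[0,0,0,1,2,0,1,0,1,1,0,1,0,1,2,1,0,0,0,0,1,0,0,0,0,1,0,0,0,1,0,0,0,1,0,0,0,1,1,0,0,0,0,1,1,2,0,0]
Step 10: insert fy at [3, 29, 44] -> counters=[0,0,0,2,2,0,1,0,1,1,0,1,0,1,2,1,0,0,0,0,1,0,0,0,0,1,0,0,0,2,0,0,0,1,0,0,0,1,1,0,0,0,0,1,2,2,0,0]
Step 11: insert kei at [6, 13, 37] -> counters=[0,0,0,2,2,0,2,0,1,1,0,1,0,2,2,1,0,0,0,0,1,0,0,0,0,1,0,0,0,2,0,0,0,1,0,0,0,2,1,0,0,0,0,1,2,2,0,0]
Step 12: insert fy at [3, 29, 44] -> counters=[0,0,0,3,2,0,2,0,1,1,0,1,0,2,2,1,0,0,0,0,1,0,0,0,0,1,0,0,0,3,0,0,0,1,0,0,0,2,1,0,0,0,0,1,3,2,0,0]
Step 13: insert uf at [4, 14, 45] -> counters=[0,0,0,3,3,0,2,0,1,1,0,1,0,2,3,1,0,0,0,0,1,0,0,0,0,1,0,0,0,3,0,0,0,1,0,0,0,2,1,0,0,0,0,1,3,3,0,0]
Step 14: insert pce at [11, 15, 20] -> counters=[0,0,0,3,3,0,2,0,1,1,0,2,0,2,3,2,0,0,0,0,2,0,0,0,0,1,0,0,0,3,0,0,0,1,0,0,0,2,1,0,0,0,0,1,3,3,0,0]
Step 15: insert rzk at [4, 14, 25] -> counters=[0,0,0,3,4,0,2,0,1,1,0,2,0,2,4,2,0,0,0,0,2,0,0,0,0,2,0,0,0,3,0,0,0,1,0,0,0,2,1,0,0,0,0,1,3,3,0,0]
Final counters=[0,0,0,3,4,0,2,0,1,1,0,2,0,2,4,2,0,0,0,0,2,0,0,0,0,2,0,0,0,3,0,0,0,1,0,0,0,2,1,0,0,0,0,1,3,3,0,0] -> counters[3]=3

Answer: 3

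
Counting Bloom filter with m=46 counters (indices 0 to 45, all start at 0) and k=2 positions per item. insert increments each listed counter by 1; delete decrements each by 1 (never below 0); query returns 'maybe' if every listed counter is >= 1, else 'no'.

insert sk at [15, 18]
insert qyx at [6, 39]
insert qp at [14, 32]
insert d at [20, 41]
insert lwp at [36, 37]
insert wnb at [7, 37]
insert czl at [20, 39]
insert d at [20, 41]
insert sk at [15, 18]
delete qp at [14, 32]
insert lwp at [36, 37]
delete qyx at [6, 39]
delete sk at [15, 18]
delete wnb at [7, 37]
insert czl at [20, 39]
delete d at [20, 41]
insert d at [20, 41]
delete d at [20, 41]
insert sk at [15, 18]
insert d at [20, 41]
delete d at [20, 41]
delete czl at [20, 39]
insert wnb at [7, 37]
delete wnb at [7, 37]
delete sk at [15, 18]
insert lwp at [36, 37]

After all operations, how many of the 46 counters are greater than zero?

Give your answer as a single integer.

Answer: 7

Derivation:
Step 1: insert sk at [15, 18] -> counters=[0,0,0,0,0,0,0,0,0,0,0,0,0,0,0,1,0,0,1,0,0,0,0,0,0,0,0,0,0,0,0,0,0,0,0,0,0,0,0,0,0,0,0,0,0,0]
Step 2: insert qyx at [6, 39] -> counters=[0,0,0,0,0,0,1,0,0,0,0,0,0,0,0,1,0,0,1,0,0,0,0,0,0,0,0,0,0,0,0,0,0,0,0,0,0,0,0,1,0,0,0,0,0,0]
Step 3: insert qp at [14, 32] -> counters=[0,0,0,0,0,0,1,0,0,0,0,0,0,0,1,1,0,0,1,0,0,0,0,0,0,0,0,0,0,0,0,0,1,0,0,0,0,0,0,1,0,0,0,0,0,0]
Step 4: insert d at [20, 41] -> counters=[0,0,0,0,0,0,1,0,0,0,0,0,0,0,1,1,0,0,1,0,1,0,0,0,0,0,0,0,0,0,0,0,1,0,0,0,0,0,0,1,0,1,0,0,0,0]
Step 5: insert lwp at [36, 37] -> counters=[0,0,0,0,0,0,1,0,0,0,0,0,0,0,1,1,0,0,1,0,1,0,0,0,0,0,0,0,0,0,0,0,1,0,0,0,1,1,0,1,0,1,0,0,0,0]
Step 6: insert wnb at [7, 37] -> counters=[0,0,0,0,0,0,1,1,0,0,0,0,0,0,1,1,0,0,1,0,1,0,0,0,0,0,0,0,0,0,0,0,1,0,0,0,1,2,0,1,0,1,0,0,0,0]
Step 7: insert czl at [20, 39] -> counters=[0,0,0,0,0,0,1,1,0,0,0,0,0,0,1,1,0,0,1,0,2,0,0,0,0,0,0,0,0,0,0,0,1,0,0,0,1,2,0,2,0,1,0,0,0,0]
Step 8: insert d at [20, 41] -> counters=[0,0,0,0,0,0,1,1,0,0,0,0,0,0,1,1,0,0,1,0,3,0,0,0,0,0,0,0,0,0,0,0,1,0,0,0,1,2,0,2,0,2,0,0,0,0]
Step 9: insert sk at [15, 18] -> counters=[0,0,0,0,0,0,1,1,0,0,0,0,0,0,1,2,0,0,2,0,3,0,0,0,0,0,0,0,0,0,0,0,1,0,0,0,1,2,0,2,0,2,0,0,0,0]
Step 10: delete qp at [14, 32] -> counters=[0,0,0,0,0,0,1,1,0,0,0,0,0,0,0,2,0,0,2,0,3,0,0,0,0,0,0,0,0,0,0,0,0,0,0,0,1,2,0,2,0,2,0,0,0,0]
Step 11: insert lwp at [36, 37] -> counters=[0,0,0,0,0,0,1,1,0,0,0,0,0,0,0,2,0,0,2,0,3,0,0,0,0,0,0,0,0,0,0,0,0,0,0,0,2,3,0,2,0,2,0,0,0,0]
Step 12: delete qyx at [6, 39] -> counters=[0,0,0,0,0,0,0,1,0,0,0,0,0,0,0,2,0,0,2,0,3,0,0,0,0,0,0,0,0,0,0,0,0,0,0,0,2,3,0,1,0,2,0,0,0,0]
Step 13: delete sk at [15, 18] -> counters=[0,0,0,0,0,0,0,1,0,0,0,0,0,0,0,1,0,0,1,0,3,0,0,0,0,0,0,0,0,0,0,0,0,0,0,0,2,3,0,1,0,2,0,0,0,0]
Step 14: delete wnb at [7, 37] -> counters=[0,0,0,0,0,0,0,0,0,0,0,0,0,0,0,1,0,0,1,0,3,0,0,0,0,0,0,0,0,0,0,0,0,0,0,0,2,2,0,1,0,2,0,0,0,0]
Step 15: insert czl at [20, 39] -> counters=[0,0,0,0,0,0,0,0,0,0,0,0,0,0,0,1,0,0,1,0,4,0,0,0,0,0,0,0,0,0,0,0,0,0,0,0,2,2,0,2,0,2,0,0,0,0]
Step 16: delete d at [20, 41] -> counters=[0,0,0,0,0,0,0,0,0,0,0,0,0,0,0,1,0,0,1,0,3,0,0,0,0,0,0,0,0,0,0,0,0,0,0,0,2,2,0,2,0,1,0,0,0,0]
Step 17: insert d at [20, 41] -> counters=[0,0,0,0,0,0,0,0,0,0,0,0,0,0,0,1,0,0,1,0,4,0,0,0,0,0,0,0,0,0,0,0,0,0,0,0,2,2,0,2,0,2,0,0,0,0]
Step 18: delete d at [20, 41] -> counters=[0,0,0,0,0,0,0,0,0,0,0,0,0,0,0,1,0,0,1,0,3,0,0,0,0,0,0,0,0,0,0,0,0,0,0,0,2,2,0,2,0,1,0,0,0,0]
Step 19: insert sk at [15, 18] -> counters=[0,0,0,0,0,0,0,0,0,0,0,0,0,0,0,2,0,0,2,0,3,0,0,0,0,0,0,0,0,0,0,0,0,0,0,0,2,2,0,2,0,1,0,0,0,0]
Step 20: insert d at [20, 41] -> counters=[0,0,0,0,0,0,0,0,0,0,0,0,0,0,0,2,0,0,2,0,4,0,0,0,0,0,0,0,0,0,0,0,0,0,0,0,2,2,0,2,0,2,0,0,0,0]
Step 21: delete d at [20, 41] -> counters=[0,0,0,0,0,0,0,0,0,0,0,0,0,0,0,2,0,0,2,0,3,0,0,0,0,0,0,0,0,0,0,0,0,0,0,0,2,2,0,2,0,1,0,0,0,0]
Step 22: delete czl at [20, 39] -> counters=[0,0,0,0,0,0,0,0,0,0,0,0,0,0,0,2,0,0,2,0,2,0,0,0,0,0,0,0,0,0,0,0,0,0,0,0,2,2,0,1,0,1,0,0,0,0]
Step 23: insert wnb at [7, 37] -> counters=[0,0,0,0,0,0,0,1,0,0,0,0,0,0,0,2,0,0,2,0,2,0,0,0,0,0,0,0,0,0,0,0,0,0,0,0,2,3,0,1,0,1,0,0,0,0]
Step 24: delete wnb at [7, 37] -> counters=[0,0,0,0,0,0,0,0,0,0,0,0,0,0,0,2,0,0,2,0,2,0,0,0,0,0,0,0,0,0,0,0,0,0,0,0,2,2,0,1,0,1,0,0,0,0]
Step 25: delete sk at [15, 18] -> counters=[0,0,0,0,0,0,0,0,0,0,0,0,0,0,0,1,0,0,1,0,2,0,0,0,0,0,0,0,0,0,0,0,0,0,0,0,2,2,0,1,0,1,0,0,0,0]
Step 26: insert lwp at [36, 37] -> counters=[0,0,0,0,0,0,0,0,0,0,0,0,0,0,0,1,0,0,1,0,2,0,0,0,0,0,0,0,0,0,0,0,0,0,0,0,3,3,0,1,0,1,0,0,0,0]
Final counters=[0,0,0,0,0,0,0,0,0,0,0,0,0,0,0,1,0,0,1,0,2,0,0,0,0,0,0,0,0,0,0,0,0,0,0,0,3,3,0,1,0,1,0,0,0,0] -> 7 nonzero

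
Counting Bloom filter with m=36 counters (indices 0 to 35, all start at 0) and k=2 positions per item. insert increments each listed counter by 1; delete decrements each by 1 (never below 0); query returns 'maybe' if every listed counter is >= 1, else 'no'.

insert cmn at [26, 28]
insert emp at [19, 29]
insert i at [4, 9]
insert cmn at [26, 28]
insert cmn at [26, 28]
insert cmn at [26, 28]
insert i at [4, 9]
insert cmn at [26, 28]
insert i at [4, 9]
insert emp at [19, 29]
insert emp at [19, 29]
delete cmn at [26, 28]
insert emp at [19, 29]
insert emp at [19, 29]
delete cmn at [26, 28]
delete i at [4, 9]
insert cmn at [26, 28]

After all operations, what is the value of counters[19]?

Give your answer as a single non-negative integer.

Step 1: insert cmn at [26, 28] -> counters=[0,0,0,0,0,0,0,0,0,0,0,0,0,0,0,0,0,0,0,0,0,0,0,0,0,0,1,0,1,0,0,0,0,0,0,0]
Step 2: insert emp at [19, 29] -> counters=[0,0,0,0,0,0,0,0,0,0,0,0,0,0,0,0,0,0,0,1,0,0,0,0,0,0,1,0,1,1,0,0,0,0,0,0]
Step 3: insert i at [4, 9] -> counters=[0,0,0,0,1,0,0,0,0,1,0,0,0,0,0,0,0,0,0,1,0,0,0,0,0,0,1,0,1,1,0,0,0,0,0,0]
Step 4: insert cmn at [26, 28] -> counters=[0,0,0,0,1,0,0,0,0,1,0,0,0,0,0,0,0,0,0,1,0,0,0,0,0,0,2,0,2,1,0,0,0,0,0,0]
Step 5: insert cmn at [26, 28] -> counters=[0,0,0,0,1,0,0,0,0,1,0,0,0,0,0,0,0,0,0,1,0,0,0,0,0,0,3,0,3,1,0,0,0,0,0,0]
Step 6: insert cmn at [26, 28] -> counters=[0,0,0,0,1,0,0,0,0,1,0,0,0,0,0,0,0,0,0,1,0,0,0,0,0,0,4,0,4,1,0,0,0,0,0,0]
Step 7: insert i at [4, 9] -> counters=[0,0,0,0,2,0,0,0,0,2,0,0,0,0,0,0,0,0,0,1,0,0,0,0,0,0,4,0,4,1,0,0,0,0,0,0]
Step 8: insert cmn at [26, 28] -> counters=[0,0,0,0,2,0,0,0,0,2,0,0,0,0,0,0,0,0,0,1,0,0,0,0,0,0,5,0,5,1,0,0,0,0,0,0]
Step 9: insert i at [4, 9] -> counters=[0,0,0,0,3,0,0,0,0,3,0,0,0,0,0,0,0,0,0,1,0,0,0,0,0,0,5,0,5,1,0,0,0,0,0,0]
Step 10: insert emp at [19, 29] -> counters=[0,0,0,0,3,0,0,0,0,3,0,0,0,0,0,0,0,0,0,2,0,0,0,0,0,0,5,0,5,2,0,0,0,0,0,0]
Step 11: insert emp at [19, 29] -> counters=[0,0,0,0,3,0,0,0,0,3,0,0,0,0,0,0,0,0,0,3,0,0,0,0,0,0,5,0,5,3,0,0,0,0,0,0]
Step 12: delete cmn at [26, 28] -> counters=[0,0,0,0,3,0,0,0,0,3,0,0,0,0,0,0,0,0,0,3,0,0,0,0,0,0,4,0,4,3,0,0,0,0,0,0]
Step 13: insert emp at [19, 29] -> counters=[0,0,0,0,3,0,0,0,0,3,0,0,0,0,0,0,0,0,0,4,0,0,0,0,0,0,4,0,4,4,0,0,0,0,0,0]
Step 14: insert emp at [19, 29] -> counters=[0,0,0,0,3,0,0,0,0,3,0,0,0,0,0,0,0,0,0,5,0,0,0,0,0,0,4,0,4,5,0,0,0,0,0,0]
Step 15: delete cmn at [26, 28] -> counters=[0,0,0,0,3,0,0,0,0,3,0,0,0,0,0,0,0,0,0,5,0,0,0,0,0,0,3,0,3,5,0,0,0,0,0,0]
Step 16: delete i at [4, 9] -> counters=[0,0,0,0,2,0,0,0,0,2,0,0,0,0,0,0,0,0,0,5,0,0,0,0,0,0,3,0,3,5,0,0,0,0,0,0]
Step 17: insert cmn at [26, 28] -> counters=[0,0,0,0,2,0,0,0,0,2,0,0,0,0,0,0,0,0,0,5,0,0,0,0,0,0,4,0,4,5,0,0,0,0,0,0]
Final counters=[0,0,0,0,2,0,0,0,0,2,0,0,0,0,0,0,0,0,0,5,0,0,0,0,0,0,4,0,4,5,0,0,0,0,0,0] -> counters[19]=5

Answer: 5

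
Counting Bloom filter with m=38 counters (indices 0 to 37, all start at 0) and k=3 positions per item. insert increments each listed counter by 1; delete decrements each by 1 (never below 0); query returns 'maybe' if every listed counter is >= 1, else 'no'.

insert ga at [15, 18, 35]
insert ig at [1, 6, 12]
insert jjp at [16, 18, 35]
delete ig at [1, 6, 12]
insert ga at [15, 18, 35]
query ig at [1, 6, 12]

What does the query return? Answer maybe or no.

Step 1: insert ga at [15, 18, 35] -> counters=[0,0,0,0,0,0,0,0,0,0,0,0,0,0,0,1,0,0,1,0,0,0,0,0,0,0,0,0,0,0,0,0,0,0,0,1,0,0]
Step 2: insert ig at [1, 6, 12] -> counters=[0,1,0,0,0,0,1,0,0,0,0,0,1,0,0,1,0,0,1,0,0,0,0,0,0,0,0,0,0,0,0,0,0,0,0,1,0,0]
Step 3: insert jjp at [16, 18, 35] -> counters=[0,1,0,0,0,0,1,0,0,0,0,0,1,0,0,1,1,0,2,0,0,0,0,0,0,0,0,0,0,0,0,0,0,0,0,2,0,0]
Step 4: delete ig at [1, 6, 12] -> counters=[0,0,0,0,0,0,0,0,0,0,0,0,0,0,0,1,1,0,2,0,0,0,0,0,0,0,0,0,0,0,0,0,0,0,0,2,0,0]
Step 5: insert ga at [15, 18, 35] -> counters=[0,0,0,0,0,0,0,0,0,0,0,0,0,0,0,2,1,0,3,0,0,0,0,0,0,0,0,0,0,0,0,0,0,0,0,3,0,0]
Query ig: check counters[1]=0 counters[6]=0 counters[12]=0 -> no

Answer: no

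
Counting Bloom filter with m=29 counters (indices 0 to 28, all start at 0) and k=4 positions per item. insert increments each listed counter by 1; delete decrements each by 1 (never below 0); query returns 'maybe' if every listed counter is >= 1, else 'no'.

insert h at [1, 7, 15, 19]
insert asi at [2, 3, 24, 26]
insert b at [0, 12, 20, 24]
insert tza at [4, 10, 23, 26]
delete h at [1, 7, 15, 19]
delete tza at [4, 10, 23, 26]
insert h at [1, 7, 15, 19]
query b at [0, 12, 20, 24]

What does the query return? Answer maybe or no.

Answer: maybe

Derivation:
Step 1: insert h at [1, 7, 15, 19] -> counters=[0,1,0,0,0,0,0,1,0,0,0,0,0,0,0,1,0,0,0,1,0,0,0,0,0,0,0,0,0]
Step 2: insert asi at [2, 3, 24, 26] -> counters=[0,1,1,1,0,0,0,1,0,0,0,0,0,0,0,1,0,0,0,1,0,0,0,0,1,0,1,0,0]
Step 3: insert b at [0, 12, 20, 24] -> counters=[1,1,1,1,0,0,0,1,0,0,0,0,1,0,0,1,0,0,0,1,1,0,0,0,2,0,1,0,0]
Step 4: insert tza at [4, 10, 23, 26] -> counters=[1,1,1,1,1,0,0,1,0,0,1,0,1,0,0,1,0,0,0,1,1,0,0,1,2,0,2,0,0]
Step 5: delete h at [1, 7, 15, 19] -> counters=[1,0,1,1,1,0,0,0,0,0,1,0,1,0,0,0,0,0,0,0,1,0,0,1,2,0,2,0,0]
Step 6: delete tza at [4, 10, 23, 26] -> counters=[1,0,1,1,0,0,0,0,0,0,0,0,1,0,0,0,0,0,0,0,1,0,0,0,2,0,1,0,0]
Step 7: insert h at [1, 7, 15, 19] -> counters=[1,1,1,1,0,0,0,1,0,0,0,0,1,0,0,1,0,0,0,1,1,0,0,0,2,0,1,0,0]
Query b: check counters[0]=1 counters[12]=1 counters[20]=1 counters[24]=2 -> maybe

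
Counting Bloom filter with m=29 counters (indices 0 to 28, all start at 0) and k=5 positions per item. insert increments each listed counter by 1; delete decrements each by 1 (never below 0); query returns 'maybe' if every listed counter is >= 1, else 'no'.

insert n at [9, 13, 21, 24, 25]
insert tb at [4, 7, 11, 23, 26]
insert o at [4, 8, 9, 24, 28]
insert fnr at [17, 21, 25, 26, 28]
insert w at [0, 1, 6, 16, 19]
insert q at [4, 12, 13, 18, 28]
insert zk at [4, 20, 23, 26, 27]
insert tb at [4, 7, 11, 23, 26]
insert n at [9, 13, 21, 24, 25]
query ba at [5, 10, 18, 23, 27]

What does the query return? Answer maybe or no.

Answer: no

Derivation:
Step 1: insert n at [9, 13, 21, 24, 25] -> counters=[0,0,0,0,0,0,0,0,0,1,0,0,0,1,0,0,0,0,0,0,0,1,0,0,1,1,0,0,0]
Step 2: insert tb at [4, 7, 11, 23, 26] -> counters=[0,0,0,0,1,0,0,1,0,1,0,1,0,1,0,0,0,0,0,0,0,1,0,1,1,1,1,0,0]
Step 3: insert o at [4, 8, 9, 24, 28] -> counters=[0,0,0,0,2,0,0,1,1,2,0,1,0,1,0,0,0,0,0,0,0,1,0,1,2,1,1,0,1]
Step 4: insert fnr at [17, 21, 25, 26, 28] -> counters=[0,0,0,0,2,0,0,1,1,2,0,1,0,1,0,0,0,1,0,0,0,2,0,1,2,2,2,0,2]
Step 5: insert w at [0, 1, 6, 16, 19] -> counters=[1,1,0,0,2,0,1,1,1,2,0,1,0,1,0,0,1,1,0,1,0,2,0,1,2,2,2,0,2]
Step 6: insert q at [4, 12, 13, 18, 28] -> counters=[1,1,0,0,3,0,1,1,1,2,0,1,1,2,0,0,1,1,1,1,0,2,0,1,2,2,2,0,3]
Step 7: insert zk at [4, 20, 23, 26, 27] -> counters=[1,1,0,0,4,0,1,1,1,2,0,1,1,2,0,0,1,1,1,1,1,2,0,2,2,2,3,1,3]
Step 8: insert tb at [4, 7, 11, 23, 26] -> counters=[1,1,0,0,5,0,1,2,1,2,0,2,1,2,0,0,1,1,1,1,1,2,0,3,2,2,4,1,3]
Step 9: insert n at [9, 13, 21, 24, 25] -> counters=[1,1,0,0,5,0,1,2,1,3,0,2,1,3,0,0,1,1,1,1,1,3,0,3,3,3,4,1,3]
Query ba: check counters[5]=0 counters[10]=0 counters[18]=1 counters[23]=3 counters[27]=1 -> no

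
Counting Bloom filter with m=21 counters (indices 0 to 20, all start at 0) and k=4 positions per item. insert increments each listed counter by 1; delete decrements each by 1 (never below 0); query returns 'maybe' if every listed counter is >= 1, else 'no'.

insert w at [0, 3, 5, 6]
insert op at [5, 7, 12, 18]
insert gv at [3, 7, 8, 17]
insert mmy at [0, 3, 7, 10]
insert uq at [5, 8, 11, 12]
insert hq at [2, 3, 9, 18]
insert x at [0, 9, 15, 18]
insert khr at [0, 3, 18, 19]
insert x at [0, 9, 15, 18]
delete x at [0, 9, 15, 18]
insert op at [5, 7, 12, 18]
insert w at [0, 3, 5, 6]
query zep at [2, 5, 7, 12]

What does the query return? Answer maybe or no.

Answer: maybe

Derivation:
Step 1: insert w at [0, 3, 5, 6] -> counters=[1,0,0,1,0,1,1,0,0,0,0,0,0,0,0,0,0,0,0,0,0]
Step 2: insert op at [5, 7, 12, 18] -> counters=[1,0,0,1,0,2,1,1,0,0,0,0,1,0,0,0,0,0,1,0,0]
Step 3: insert gv at [3, 7, 8, 17] -> counters=[1,0,0,2,0,2,1,2,1,0,0,0,1,0,0,0,0,1,1,0,0]
Step 4: insert mmy at [0, 3, 7, 10] -> counters=[2,0,0,3,0,2,1,3,1,0,1,0,1,0,0,0,0,1,1,0,0]
Step 5: insert uq at [5, 8, 11, 12] -> counters=[2,0,0,3,0,3,1,3,2,0,1,1,2,0,0,0,0,1,1,0,0]
Step 6: insert hq at [2, 3, 9, 18] -> counters=[2,0,1,4,0,3,1,3,2,1,1,1,2,0,0,0,0,1,2,0,0]
Step 7: insert x at [0, 9, 15, 18] -> counters=[3,0,1,4,0,3,1,3,2,2,1,1,2,0,0,1,0,1,3,0,0]
Step 8: insert khr at [0, 3, 18, 19] -> counters=[4,0,1,5,0,3,1,3,2,2,1,1,2,0,0,1,0,1,4,1,0]
Step 9: insert x at [0, 9, 15, 18] -> counters=[5,0,1,5,0,3,1,3,2,3,1,1,2,0,0,2,0,1,5,1,0]
Step 10: delete x at [0, 9, 15, 18] -> counters=[4,0,1,5,0,3,1,3,2,2,1,1,2,0,0,1,0,1,4,1,0]
Step 11: insert op at [5, 7, 12, 18] -> counters=[4,0,1,5,0,4,1,4,2,2,1,1,3,0,0,1,0,1,5,1,0]
Step 12: insert w at [0, 3, 5, 6] -> counters=[5,0,1,6,0,5,2,4,2,2,1,1,3,0,0,1,0,1,5,1,0]
Query zep: check counters[2]=1 counters[5]=5 counters[7]=4 counters[12]=3 -> maybe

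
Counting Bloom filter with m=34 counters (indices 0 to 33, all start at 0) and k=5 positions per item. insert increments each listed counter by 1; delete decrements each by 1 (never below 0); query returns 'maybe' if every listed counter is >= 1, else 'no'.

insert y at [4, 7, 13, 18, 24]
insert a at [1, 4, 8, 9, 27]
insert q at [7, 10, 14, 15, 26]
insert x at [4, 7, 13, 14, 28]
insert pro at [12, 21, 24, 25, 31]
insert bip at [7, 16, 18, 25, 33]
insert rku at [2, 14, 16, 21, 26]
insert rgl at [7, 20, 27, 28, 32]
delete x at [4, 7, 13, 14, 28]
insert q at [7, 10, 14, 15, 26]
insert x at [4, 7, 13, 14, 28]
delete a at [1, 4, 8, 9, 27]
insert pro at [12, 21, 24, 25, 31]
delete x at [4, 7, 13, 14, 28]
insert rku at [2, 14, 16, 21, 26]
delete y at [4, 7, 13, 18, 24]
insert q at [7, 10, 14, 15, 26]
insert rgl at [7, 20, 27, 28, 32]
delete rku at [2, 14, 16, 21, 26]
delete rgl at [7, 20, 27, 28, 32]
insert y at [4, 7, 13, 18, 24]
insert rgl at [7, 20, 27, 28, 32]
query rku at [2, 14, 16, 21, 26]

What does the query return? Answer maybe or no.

Step 1: insert y at [4, 7, 13, 18, 24] -> counters=[0,0,0,0,1,0,0,1,0,0,0,0,0,1,0,0,0,0,1,0,0,0,0,0,1,0,0,0,0,0,0,0,0,0]
Step 2: insert a at [1, 4, 8, 9, 27] -> counters=[0,1,0,0,2,0,0,1,1,1,0,0,0,1,0,0,0,0,1,0,0,0,0,0,1,0,0,1,0,0,0,0,0,0]
Step 3: insert q at [7, 10, 14, 15, 26] -> counters=[0,1,0,0,2,0,0,2,1,1,1,0,0,1,1,1,0,0,1,0,0,0,0,0,1,0,1,1,0,0,0,0,0,0]
Step 4: insert x at [4, 7, 13, 14, 28] -> counters=[0,1,0,0,3,0,0,3,1,1,1,0,0,2,2,1,0,0,1,0,0,0,0,0,1,0,1,1,1,0,0,0,0,0]
Step 5: insert pro at [12, 21, 24, 25, 31] -> counters=[0,1,0,0,3,0,0,3,1,1,1,0,1,2,2,1,0,0,1,0,0,1,0,0,2,1,1,1,1,0,0,1,0,0]
Step 6: insert bip at [7, 16, 18, 25, 33] -> counters=[0,1,0,0,3,0,0,4,1,1,1,0,1,2,2,1,1,0,2,0,0,1,0,0,2,2,1,1,1,0,0,1,0,1]
Step 7: insert rku at [2, 14, 16, 21, 26] -> counters=[0,1,1,0,3,0,0,4,1,1,1,0,1,2,3,1,2,0,2,0,0,2,0,0,2,2,2,1,1,0,0,1,0,1]
Step 8: insert rgl at [7, 20, 27, 28, 32] -> counters=[0,1,1,0,3,0,0,5,1,1,1,0,1,2,3,1,2,0,2,0,1,2,0,0,2,2,2,2,2,0,0,1,1,1]
Step 9: delete x at [4, 7, 13, 14, 28] -> counters=[0,1,1,0,2,0,0,4,1,1,1,0,1,1,2,1,2,0,2,0,1,2,0,0,2,2,2,2,1,0,0,1,1,1]
Step 10: insert q at [7, 10, 14, 15, 26] -> counters=[0,1,1,0,2,0,0,5,1,1,2,0,1,1,3,2,2,0,2,0,1,2,0,0,2,2,3,2,1,0,0,1,1,1]
Step 11: insert x at [4, 7, 13, 14, 28] -> counters=[0,1,1,0,3,0,0,6,1,1,2,0,1,2,4,2,2,0,2,0,1,2,0,0,2,2,3,2,2,0,0,1,1,1]
Step 12: delete a at [1, 4, 8, 9, 27] -> counters=[0,0,1,0,2,0,0,6,0,0,2,0,1,2,4,2,2,0,2,0,1,2,0,0,2,2,3,1,2,0,0,1,1,1]
Step 13: insert pro at [12, 21, 24, 25, 31] -> counters=[0,0,1,0,2,0,0,6,0,0,2,0,2,2,4,2,2,0,2,0,1,3,0,0,3,3,3,1,2,0,0,2,1,1]
Step 14: delete x at [4, 7, 13, 14, 28] -> counters=[0,0,1,0,1,0,0,5,0,0,2,0,2,1,3,2,2,0,2,0,1,3,0,0,3,3,3,1,1,0,0,2,1,1]
Step 15: insert rku at [2, 14, 16, 21, 26] -> counters=[0,0,2,0,1,0,0,5,0,0,2,0,2,1,4,2,3,0,2,0,1,4,0,0,3,3,4,1,1,0,0,2,1,1]
Step 16: delete y at [4, 7, 13, 18, 24] -> counters=[0,0,2,0,0,0,0,4,0,0,2,0,2,0,4,2,3,0,1,0,1,4,0,0,2,3,4,1,1,0,0,2,1,1]
Step 17: insert q at [7, 10, 14, 15, 26] -> counters=[0,0,2,0,0,0,0,5,0,0,3,0,2,0,5,3,3,0,1,0,1,4,0,0,2,3,5,1,1,0,0,2,1,1]
Step 18: insert rgl at [7, 20, 27, 28, 32] -> counters=[0,0,2,0,0,0,0,6,0,0,3,0,2,0,5,3,3,0,1,0,2,4,0,0,2,3,5,2,2,0,0,2,2,1]
Step 19: delete rku at [2, 14, 16, 21, 26] -> counters=[0,0,1,0,0,0,0,6,0,0,3,0,2,0,4,3,2,0,1,0,2,3,0,0,2,3,4,2,2,0,0,2,2,1]
Step 20: delete rgl at [7, 20, 27, 28, 32] -> counters=[0,0,1,0,0,0,0,5,0,0,3,0,2,0,4,3,2,0,1,0,1,3,0,0,2,3,4,1,1,0,0,2,1,1]
Step 21: insert y at [4, 7, 13, 18, 24] -> counters=[0,0,1,0,1,0,0,6,0,0,3,0,2,1,4,3,2,0,2,0,1,3,0,0,3,3,4,1,1,0,0,2,1,1]
Step 22: insert rgl at [7, 20, 27, 28, 32] -> counters=[0,0,1,0,1,0,0,7,0,0,3,0,2,1,4,3,2,0,2,0,2,3,0,0,3,3,4,2,2,0,0,2,2,1]
Query rku: check counters[2]=1 counters[14]=4 counters[16]=2 counters[21]=3 counters[26]=4 -> maybe

Answer: maybe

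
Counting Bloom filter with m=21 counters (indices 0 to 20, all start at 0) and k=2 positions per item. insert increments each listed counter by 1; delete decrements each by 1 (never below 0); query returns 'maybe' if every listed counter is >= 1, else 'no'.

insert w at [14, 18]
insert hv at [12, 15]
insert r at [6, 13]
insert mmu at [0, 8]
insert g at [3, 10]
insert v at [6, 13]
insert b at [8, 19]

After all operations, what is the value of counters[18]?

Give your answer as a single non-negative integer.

Answer: 1

Derivation:
Step 1: insert w at [14, 18] -> counters=[0,0,0,0,0,0,0,0,0,0,0,0,0,0,1,0,0,0,1,0,0]
Step 2: insert hv at [12, 15] -> counters=[0,0,0,0,0,0,0,0,0,0,0,0,1,0,1,1,0,0,1,0,0]
Step 3: insert r at [6, 13] -> counters=[0,0,0,0,0,0,1,0,0,0,0,0,1,1,1,1,0,0,1,0,0]
Step 4: insert mmu at [0, 8] -> counters=[1,0,0,0,0,0,1,0,1,0,0,0,1,1,1,1,0,0,1,0,0]
Step 5: insert g at [3, 10] -> counters=[1,0,0,1,0,0,1,0,1,0,1,0,1,1,1,1,0,0,1,0,0]
Step 6: insert v at [6, 13] -> counters=[1,0,0,1,0,0,2,0,1,0,1,0,1,2,1,1,0,0,1,0,0]
Step 7: insert b at [8, 19] -> counters=[1,0,0,1,0,0,2,0,2,0,1,0,1,2,1,1,0,0,1,1,0]
Final counters=[1,0,0,1,0,0,2,0,2,0,1,0,1,2,1,1,0,0,1,1,0] -> counters[18]=1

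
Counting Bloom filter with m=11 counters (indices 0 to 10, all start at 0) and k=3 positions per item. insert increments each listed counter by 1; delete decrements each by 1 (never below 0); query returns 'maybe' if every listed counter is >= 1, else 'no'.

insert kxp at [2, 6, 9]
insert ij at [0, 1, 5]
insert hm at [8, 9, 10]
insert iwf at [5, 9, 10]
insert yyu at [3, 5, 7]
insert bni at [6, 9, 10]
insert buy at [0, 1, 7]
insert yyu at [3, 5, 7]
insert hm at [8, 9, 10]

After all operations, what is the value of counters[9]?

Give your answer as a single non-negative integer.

Answer: 5

Derivation:
Step 1: insert kxp at [2, 6, 9] -> counters=[0,0,1,0,0,0,1,0,0,1,0]
Step 2: insert ij at [0, 1, 5] -> counters=[1,1,1,0,0,1,1,0,0,1,0]
Step 3: insert hm at [8, 9, 10] -> counters=[1,1,1,0,0,1,1,0,1,2,1]
Step 4: insert iwf at [5, 9, 10] -> counters=[1,1,1,0,0,2,1,0,1,3,2]
Step 5: insert yyu at [3, 5, 7] -> counters=[1,1,1,1,0,3,1,1,1,3,2]
Step 6: insert bni at [6, 9, 10] -> counters=[1,1,1,1,0,3,2,1,1,4,3]
Step 7: insert buy at [0, 1, 7] -> counters=[2,2,1,1,0,3,2,2,1,4,3]
Step 8: insert yyu at [3, 5, 7] -> counters=[2,2,1,2,0,4,2,3,1,4,3]
Step 9: insert hm at [8, 9, 10] -> counters=[2,2,1,2,0,4,2,3,2,5,4]
Final counters=[2,2,1,2,0,4,2,3,2,5,4] -> counters[9]=5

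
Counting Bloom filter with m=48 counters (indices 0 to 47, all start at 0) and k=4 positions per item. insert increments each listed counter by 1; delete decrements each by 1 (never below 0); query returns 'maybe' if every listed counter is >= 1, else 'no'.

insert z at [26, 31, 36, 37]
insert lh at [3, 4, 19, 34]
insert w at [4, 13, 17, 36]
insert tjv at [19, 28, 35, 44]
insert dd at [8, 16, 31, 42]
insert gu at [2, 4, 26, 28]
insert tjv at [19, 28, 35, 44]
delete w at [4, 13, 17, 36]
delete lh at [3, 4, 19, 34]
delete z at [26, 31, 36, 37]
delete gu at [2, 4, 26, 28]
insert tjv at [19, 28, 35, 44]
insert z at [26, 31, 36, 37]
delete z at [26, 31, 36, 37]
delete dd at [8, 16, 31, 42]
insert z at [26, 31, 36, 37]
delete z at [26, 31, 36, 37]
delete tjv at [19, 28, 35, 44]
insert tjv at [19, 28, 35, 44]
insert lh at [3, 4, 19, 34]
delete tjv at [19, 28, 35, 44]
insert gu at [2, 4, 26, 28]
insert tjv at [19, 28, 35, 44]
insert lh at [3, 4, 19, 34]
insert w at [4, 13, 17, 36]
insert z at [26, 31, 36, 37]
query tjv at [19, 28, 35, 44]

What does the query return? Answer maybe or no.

Step 1: insert z at [26, 31, 36, 37] -> counters=[0,0,0,0,0,0,0,0,0,0,0,0,0,0,0,0,0,0,0,0,0,0,0,0,0,0,1,0,0,0,0,1,0,0,0,0,1,1,0,0,0,0,0,0,0,0,0,0]
Step 2: insert lh at [3, 4, 19, 34] -> counters=[0,0,0,1,1,0,0,0,0,0,0,0,0,0,0,0,0,0,0,1,0,0,0,0,0,0,1,0,0,0,0,1,0,0,1,0,1,1,0,0,0,0,0,0,0,0,0,0]
Step 3: insert w at [4, 13, 17, 36] -> counters=[0,0,0,1,2,0,0,0,0,0,0,0,0,1,0,0,0,1,0,1,0,0,0,0,0,0,1,0,0,0,0,1,0,0,1,0,2,1,0,0,0,0,0,0,0,0,0,0]
Step 4: insert tjv at [19, 28, 35, 44] -> counters=[0,0,0,1,2,0,0,0,0,0,0,0,0,1,0,0,0,1,0,2,0,0,0,0,0,0,1,0,1,0,0,1,0,0,1,1,2,1,0,0,0,0,0,0,1,0,0,0]
Step 5: insert dd at [8, 16, 31, 42] -> counters=[0,0,0,1,2,0,0,0,1,0,0,0,0,1,0,0,1,1,0,2,0,0,0,0,0,0,1,0,1,0,0,2,0,0,1,1,2,1,0,0,0,0,1,0,1,0,0,0]
Step 6: insert gu at [2, 4, 26, 28] -> counters=[0,0,1,1,3,0,0,0,1,0,0,0,0,1,0,0,1,1,0,2,0,0,0,0,0,0,2,0,2,0,0,2,0,0,1,1,2,1,0,0,0,0,1,0,1,0,0,0]
Step 7: insert tjv at [19, 28, 35, 44] -> counters=[0,0,1,1,3,0,0,0,1,0,0,0,0,1,0,0,1,1,0,3,0,0,0,0,0,0,2,0,3,0,0,2,0,0,1,2,2,1,0,0,0,0,1,0,2,0,0,0]
Step 8: delete w at [4, 13, 17, 36] -> counters=[0,0,1,1,2,0,0,0,1,0,0,0,0,0,0,0,1,0,0,3,0,0,0,0,0,0,2,0,3,0,0,2,0,0,1,2,1,1,0,0,0,0,1,0,2,0,0,0]
Step 9: delete lh at [3, 4, 19, 34] -> counters=[0,0,1,0,1,0,0,0,1,0,0,0,0,0,0,0,1,0,0,2,0,0,0,0,0,0,2,0,3,0,0,2,0,0,0,2,1,1,0,0,0,0,1,0,2,0,0,0]
Step 10: delete z at [26, 31, 36, 37] -> counters=[0,0,1,0,1,0,0,0,1,0,0,0,0,0,0,0,1,0,0,2,0,0,0,0,0,0,1,0,3,0,0,1,0,0,0,2,0,0,0,0,0,0,1,0,2,0,0,0]
Step 11: delete gu at [2, 4, 26, 28] -> counters=[0,0,0,0,0,0,0,0,1,0,0,0,0,0,0,0,1,0,0,2,0,0,0,0,0,0,0,0,2,0,0,1,0,0,0,2,0,0,0,0,0,0,1,0,2,0,0,0]
Step 12: insert tjv at [19, 28, 35, 44] -> counters=[0,0,0,0,0,0,0,0,1,0,0,0,0,0,0,0,1,0,0,3,0,0,0,0,0,0,0,0,3,0,0,1,0,0,0,3,0,0,0,0,0,0,1,0,3,0,0,0]
Step 13: insert z at [26, 31, 36, 37] -> counters=[0,0,0,0,0,0,0,0,1,0,0,0,0,0,0,0,1,0,0,3,0,0,0,0,0,0,1,0,3,0,0,2,0,0,0,3,1,1,0,0,0,0,1,0,3,0,0,0]
Step 14: delete z at [26, 31, 36, 37] -> counters=[0,0,0,0,0,0,0,0,1,0,0,0,0,0,0,0,1,0,0,3,0,0,0,0,0,0,0,0,3,0,0,1,0,0,0,3,0,0,0,0,0,0,1,0,3,0,0,0]
Step 15: delete dd at [8, 16, 31, 42] -> counters=[0,0,0,0,0,0,0,0,0,0,0,0,0,0,0,0,0,0,0,3,0,0,0,0,0,0,0,0,3,0,0,0,0,0,0,3,0,0,0,0,0,0,0,0,3,0,0,0]
Step 16: insert z at [26, 31, 36, 37] -> counters=[0,0,0,0,0,0,0,0,0,0,0,0,0,0,0,0,0,0,0,3,0,0,0,0,0,0,1,0,3,0,0,1,0,0,0,3,1,1,0,0,0,0,0,0,3,0,0,0]
Step 17: delete z at [26, 31, 36, 37] -> counters=[0,0,0,0,0,0,0,0,0,0,0,0,0,0,0,0,0,0,0,3,0,0,0,0,0,0,0,0,3,0,0,0,0,0,0,3,0,0,0,0,0,0,0,0,3,0,0,0]
Step 18: delete tjv at [19, 28, 35, 44] -> counters=[0,0,0,0,0,0,0,0,0,0,0,0,0,0,0,0,0,0,0,2,0,0,0,0,0,0,0,0,2,0,0,0,0,0,0,2,0,0,0,0,0,0,0,0,2,0,0,0]
Step 19: insert tjv at [19, 28, 35, 44] -> counters=[0,0,0,0,0,0,0,0,0,0,0,0,0,0,0,0,0,0,0,3,0,0,0,0,0,0,0,0,3,0,0,0,0,0,0,3,0,0,0,0,0,0,0,0,3,0,0,0]
Step 20: insert lh at [3, 4, 19, 34] -> counters=[0,0,0,1,1,0,0,0,0,0,0,0,0,0,0,0,0,0,0,4,0,0,0,0,0,0,0,0,3,0,0,0,0,0,1,3,0,0,0,0,0,0,0,0,3,0,0,0]
Step 21: delete tjv at [19, 28, 35, 44] -> counters=[0,0,0,1,1,0,0,0,0,0,0,0,0,0,0,0,0,0,0,3,0,0,0,0,0,0,0,0,2,0,0,0,0,0,1,2,0,0,0,0,0,0,0,0,2,0,0,0]
Step 22: insert gu at [2, 4, 26, 28] -> counters=[0,0,1,1,2,0,0,0,0,0,0,0,0,0,0,0,0,0,0,3,0,0,0,0,0,0,1,0,3,0,0,0,0,0,1,2,0,0,0,0,0,0,0,0,2,0,0,0]
Step 23: insert tjv at [19, 28, 35, 44] -> counters=[0,0,1,1,2,0,0,0,0,0,0,0,0,0,0,0,0,0,0,4,0,0,0,0,0,0,1,0,4,0,0,0,0,0,1,3,0,0,0,0,0,0,0,0,3,0,0,0]
Step 24: insert lh at [3, 4, 19, 34] -> counters=[0,0,1,2,3,0,0,0,0,0,0,0,0,0,0,0,0,0,0,5,0,0,0,0,0,0,1,0,4,0,0,0,0,0,2,3,0,0,0,0,0,0,0,0,3,0,0,0]
Step 25: insert w at [4, 13, 17, 36] -> counters=[0,0,1,2,4,0,0,0,0,0,0,0,0,1,0,0,0,1,0,5,0,0,0,0,0,0,1,0,4,0,0,0,0,0,2,3,1,0,0,0,0,0,0,0,3,0,0,0]
Step 26: insert z at [26, 31, 36, 37] -> counters=[0,0,1,2,4,0,0,0,0,0,0,0,0,1,0,0,0,1,0,5,0,0,0,0,0,0,2,0,4,0,0,1,0,0,2,3,2,1,0,0,0,0,0,0,3,0,0,0]
Query tjv: check counters[19]=5 counters[28]=4 counters[35]=3 counters[44]=3 -> maybe

Answer: maybe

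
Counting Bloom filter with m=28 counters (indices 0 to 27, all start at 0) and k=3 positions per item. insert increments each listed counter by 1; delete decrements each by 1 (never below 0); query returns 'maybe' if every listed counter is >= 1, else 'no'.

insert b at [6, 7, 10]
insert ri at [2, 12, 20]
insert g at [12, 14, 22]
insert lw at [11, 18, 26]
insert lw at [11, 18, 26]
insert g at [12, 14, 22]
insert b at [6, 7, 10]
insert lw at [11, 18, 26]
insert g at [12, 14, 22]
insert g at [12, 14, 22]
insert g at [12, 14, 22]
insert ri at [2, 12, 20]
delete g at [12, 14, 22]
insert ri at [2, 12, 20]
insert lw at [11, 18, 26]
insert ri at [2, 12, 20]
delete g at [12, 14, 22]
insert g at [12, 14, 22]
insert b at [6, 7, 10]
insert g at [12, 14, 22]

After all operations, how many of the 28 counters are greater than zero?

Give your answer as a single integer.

Step 1: insert b at [6, 7, 10] -> counters=[0,0,0,0,0,0,1,1,0,0,1,0,0,0,0,0,0,0,0,0,0,0,0,0,0,0,0,0]
Step 2: insert ri at [2, 12, 20] -> counters=[0,0,1,0,0,0,1,1,0,0,1,0,1,0,0,0,0,0,0,0,1,0,0,0,0,0,0,0]
Step 3: insert g at [12, 14, 22] -> counters=[0,0,1,0,0,0,1,1,0,0,1,0,2,0,1,0,0,0,0,0,1,0,1,0,0,0,0,0]
Step 4: insert lw at [11, 18, 26] -> counters=[0,0,1,0,0,0,1,1,0,0,1,1,2,0,1,0,0,0,1,0,1,0,1,0,0,0,1,0]
Step 5: insert lw at [11, 18, 26] -> counters=[0,0,1,0,0,0,1,1,0,0,1,2,2,0,1,0,0,0,2,0,1,0,1,0,0,0,2,0]
Step 6: insert g at [12, 14, 22] -> counters=[0,0,1,0,0,0,1,1,0,0,1,2,3,0,2,0,0,0,2,0,1,0,2,0,0,0,2,0]
Step 7: insert b at [6, 7, 10] -> counters=[0,0,1,0,0,0,2,2,0,0,2,2,3,0,2,0,0,0,2,0,1,0,2,0,0,0,2,0]
Step 8: insert lw at [11, 18, 26] -> counters=[0,0,1,0,0,0,2,2,0,0,2,3,3,0,2,0,0,0,3,0,1,0,2,0,0,0,3,0]
Step 9: insert g at [12, 14, 22] -> counters=[0,0,1,0,0,0,2,2,0,0,2,3,4,0,3,0,0,0,3,0,1,0,3,0,0,0,3,0]
Step 10: insert g at [12, 14, 22] -> counters=[0,0,1,0,0,0,2,2,0,0,2,3,5,0,4,0,0,0,3,0,1,0,4,0,0,0,3,0]
Step 11: insert g at [12, 14, 22] -> counters=[0,0,1,0,0,0,2,2,0,0,2,3,6,0,5,0,0,0,3,0,1,0,5,0,0,0,3,0]
Step 12: insert ri at [2, 12, 20] -> counters=[0,0,2,0,0,0,2,2,0,0,2,3,7,0,5,0,0,0,3,0,2,0,5,0,0,0,3,0]
Step 13: delete g at [12, 14, 22] -> counters=[0,0,2,0,0,0,2,2,0,0,2,3,6,0,4,0,0,0,3,0,2,0,4,0,0,0,3,0]
Step 14: insert ri at [2, 12, 20] -> counters=[0,0,3,0,0,0,2,2,0,0,2,3,7,0,4,0,0,0,3,0,3,0,4,0,0,0,3,0]
Step 15: insert lw at [11, 18, 26] -> counters=[0,0,3,0,0,0,2,2,0,0,2,4,7,0,4,0,0,0,4,0,3,0,4,0,0,0,4,0]
Step 16: insert ri at [2, 12, 20] -> counters=[0,0,4,0,0,0,2,2,0,0,2,4,8,0,4,0,0,0,4,0,4,0,4,0,0,0,4,0]
Step 17: delete g at [12, 14, 22] -> counters=[0,0,4,0,0,0,2,2,0,0,2,4,7,0,3,0,0,0,4,0,4,0,3,0,0,0,4,0]
Step 18: insert g at [12, 14, 22] -> counters=[0,0,4,0,0,0,2,2,0,0,2,4,8,0,4,0,0,0,4,0,4,0,4,0,0,0,4,0]
Step 19: insert b at [6, 7, 10] -> counters=[0,0,4,0,0,0,3,3,0,0,3,4,8,0,4,0,0,0,4,0,4,0,4,0,0,0,4,0]
Step 20: insert g at [12, 14, 22] -> counters=[0,0,4,0,0,0,3,3,0,0,3,4,9,0,5,0,0,0,4,0,4,0,5,0,0,0,4,0]
Final counters=[0,0,4,0,0,0,3,3,0,0,3,4,9,0,5,0,0,0,4,0,4,0,5,0,0,0,4,0] -> 11 nonzero

Answer: 11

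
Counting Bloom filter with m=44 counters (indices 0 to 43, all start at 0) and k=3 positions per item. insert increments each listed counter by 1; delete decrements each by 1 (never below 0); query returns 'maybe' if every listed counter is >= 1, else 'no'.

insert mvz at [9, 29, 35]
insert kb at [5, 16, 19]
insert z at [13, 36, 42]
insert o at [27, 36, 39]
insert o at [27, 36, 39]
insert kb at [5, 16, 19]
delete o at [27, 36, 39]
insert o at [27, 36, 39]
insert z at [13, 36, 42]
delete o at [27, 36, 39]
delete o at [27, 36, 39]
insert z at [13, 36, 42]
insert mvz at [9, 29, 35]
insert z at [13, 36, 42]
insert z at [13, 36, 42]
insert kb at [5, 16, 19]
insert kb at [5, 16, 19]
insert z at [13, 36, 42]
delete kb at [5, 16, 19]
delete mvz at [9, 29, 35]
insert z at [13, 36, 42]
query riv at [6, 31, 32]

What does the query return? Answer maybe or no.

Step 1: insert mvz at [9, 29, 35] -> counters=[0,0,0,0,0,0,0,0,0,1,0,0,0,0,0,0,0,0,0,0,0,0,0,0,0,0,0,0,0,1,0,0,0,0,0,1,0,0,0,0,0,0,0,0]
Step 2: insert kb at [5, 16, 19] -> counters=[0,0,0,0,0,1,0,0,0,1,0,0,0,0,0,0,1,0,0,1,0,0,0,0,0,0,0,0,0,1,0,0,0,0,0,1,0,0,0,0,0,0,0,0]
Step 3: insert z at [13, 36, 42] -> counters=[0,0,0,0,0,1,0,0,0,1,0,0,0,1,0,0,1,0,0,1,0,0,0,0,0,0,0,0,0,1,0,0,0,0,0,1,1,0,0,0,0,0,1,0]
Step 4: insert o at [27, 36, 39] -> counters=[0,0,0,0,0,1,0,0,0,1,0,0,0,1,0,0,1,0,0,1,0,0,0,0,0,0,0,1,0,1,0,0,0,0,0,1,2,0,0,1,0,0,1,0]
Step 5: insert o at [27, 36, 39] -> counters=[0,0,0,0,0,1,0,0,0,1,0,0,0,1,0,0,1,0,0,1,0,0,0,0,0,0,0,2,0,1,0,0,0,0,0,1,3,0,0,2,0,0,1,0]
Step 6: insert kb at [5, 16, 19] -> counters=[0,0,0,0,0,2,0,0,0,1,0,0,0,1,0,0,2,0,0,2,0,0,0,0,0,0,0,2,0,1,0,0,0,0,0,1,3,0,0,2,0,0,1,0]
Step 7: delete o at [27, 36, 39] -> counters=[0,0,0,0,0,2,0,0,0,1,0,0,0,1,0,0,2,0,0,2,0,0,0,0,0,0,0,1,0,1,0,0,0,0,0,1,2,0,0,1,0,0,1,0]
Step 8: insert o at [27, 36, 39] -> counters=[0,0,0,0,0,2,0,0,0,1,0,0,0,1,0,0,2,0,0,2,0,0,0,0,0,0,0,2,0,1,0,0,0,0,0,1,3,0,0,2,0,0,1,0]
Step 9: insert z at [13, 36, 42] -> counters=[0,0,0,0,0,2,0,0,0,1,0,0,0,2,0,0,2,0,0,2,0,0,0,0,0,0,0,2,0,1,0,0,0,0,0,1,4,0,0,2,0,0,2,0]
Step 10: delete o at [27, 36, 39] -> counters=[0,0,0,0,0,2,0,0,0,1,0,0,0,2,0,0,2,0,0,2,0,0,0,0,0,0,0,1,0,1,0,0,0,0,0,1,3,0,0,1,0,0,2,0]
Step 11: delete o at [27, 36, 39] -> counters=[0,0,0,0,0,2,0,0,0,1,0,0,0,2,0,0,2,0,0,2,0,0,0,0,0,0,0,0,0,1,0,0,0,0,0,1,2,0,0,0,0,0,2,0]
Step 12: insert z at [13, 36, 42] -> counters=[0,0,0,0,0,2,0,0,0,1,0,0,0,3,0,0,2,0,0,2,0,0,0,0,0,0,0,0,0,1,0,0,0,0,0,1,3,0,0,0,0,0,3,0]
Step 13: insert mvz at [9, 29, 35] -> counters=[0,0,0,0,0,2,0,0,0,2,0,0,0,3,0,0,2,0,0,2,0,0,0,0,0,0,0,0,0,2,0,0,0,0,0,2,3,0,0,0,0,0,3,0]
Step 14: insert z at [13, 36, 42] -> counters=[0,0,0,0,0,2,0,0,0,2,0,0,0,4,0,0,2,0,0,2,0,0,0,0,0,0,0,0,0,2,0,0,0,0,0,2,4,0,0,0,0,0,4,0]
Step 15: insert z at [13, 36, 42] -> counters=[0,0,0,0,0,2,0,0,0,2,0,0,0,5,0,0,2,0,0,2,0,0,0,0,0,0,0,0,0,2,0,0,0,0,0,2,5,0,0,0,0,0,5,0]
Step 16: insert kb at [5, 16, 19] -> counters=[0,0,0,0,0,3,0,0,0,2,0,0,0,5,0,0,3,0,0,3,0,0,0,0,0,0,0,0,0,2,0,0,0,0,0,2,5,0,0,0,0,0,5,0]
Step 17: insert kb at [5, 16, 19] -> counters=[0,0,0,0,0,4,0,0,0,2,0,0,0,5,0,0,4,0,0,4,0,0,0,0,0,0,0,0,0,2,0,0,0,0,0,2,5,0,0,0,0,0,5,0]
Step 18: insert z at [13, 36, 42] -> counters=[0,0,0,0,0,4,0,0,0,2,0,0,0,6,0,0,4,0,0,4,0,0,0,0,0,0,0,0,0,2,0,0,0,0,0,2,6,0,0,0,0,0,6,0]
Step 19: delete kb at [5, 16, 19] -> counters=[0,0,0,0,0,3,0,0,0,2,0,0,0,6,0,0,3,0,0,3,0,0,0,0,0,0,0,0,0,2,0,0,0,0,0,2,6,0,0,0,0,0,6,0]
Step 20: delete mvz at [9, 29, 35] -> counters=[0,0,0,0,0,3,0,0,0,1,0,0,0,6,0,0,3,0,0,3,0,0,0,0,0,0,0,0,0,1,0,0,0,0,0,1,6,0,0,0,0,0,6,0]
Step 21: insert z at [13, 36, 42] -> counters=[0,0,0,0,0,3,0,0,0,1,0,0,0,7,0,0,3,0,0,3,0,0,0,0,0,0,0,0,0,1,0,0,0,0,0,1,7,0,0,0,0,0,7,0]
Query riv: check counters[6]=0 counters[31]=0 counters[32]=0 -> no

Answer: no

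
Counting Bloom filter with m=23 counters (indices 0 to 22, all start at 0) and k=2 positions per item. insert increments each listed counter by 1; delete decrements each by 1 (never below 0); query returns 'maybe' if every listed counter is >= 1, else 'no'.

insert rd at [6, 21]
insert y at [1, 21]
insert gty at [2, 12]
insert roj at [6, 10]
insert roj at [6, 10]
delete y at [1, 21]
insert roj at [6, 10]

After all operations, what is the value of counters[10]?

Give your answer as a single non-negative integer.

Answer: 3

Derivation:
Step 1: insert rd at [6, 21] -> counters=[0,0,0,0,0,0,1,0,0,0,0,0,0,0,0,0,0,0,0,0,0,1,0]
Step 2: insert y at [1, 21] -> counters=[0,1,0,0,0,0,1,0,0,0,0,0,0,0,0,0,0,0,0,0,0,2,0]
Step 3: insert gty at [2, 12] -> counters=[0,1,1,0,0,0,1,0,0,0,0,0,1,0,0,0,0,0,0,0,0,2,0]
Step 4: insert roj at [6, 10] -> counters=[0,1,1,0,0,0,2,0,0,0,1,0,1,0,0,0,0,0,0,0,0,2,0]
Step 5: insert roj at [6, 10] -> counters=[0,1,1,0,0,0,3,0,0,0,2,0,1,0,0,0,0,0,0,0,0,2,0]
Step 6: delete y at [1, 21] -> counters=[0,0,1,0,0,0,3,0,0,0,2,0,1,0,0,0,0,0,0,0,0,1,0]
Step 7: insert roj at [6, 10] -> counters=[0,0,1,0,0,0,4,0,0,0,3,0,1,0,0,0,0,0,0,0,0,1,0]
Final counters=[0,0,1,0,0,0,4,0,0,0,3,0,1,0,0,0,0,0,0,0,0,1,0] -> counters[10]=3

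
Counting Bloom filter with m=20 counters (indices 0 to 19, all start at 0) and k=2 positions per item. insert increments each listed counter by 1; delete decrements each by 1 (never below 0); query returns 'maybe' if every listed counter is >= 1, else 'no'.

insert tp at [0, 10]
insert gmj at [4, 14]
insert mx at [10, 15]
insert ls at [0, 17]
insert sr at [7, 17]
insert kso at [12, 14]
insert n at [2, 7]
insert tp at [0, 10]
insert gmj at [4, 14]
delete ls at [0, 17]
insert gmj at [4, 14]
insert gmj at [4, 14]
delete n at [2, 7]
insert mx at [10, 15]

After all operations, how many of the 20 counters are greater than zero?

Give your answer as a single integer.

Step 1: insert tp at [0, 10] -> counters=[1,0,0,0,0,0,0,0,0,0,1,0,0,0,0,0,0,0,0,0]
Step 2: insert gmj at [4, 14] -> counters=[1,0,0,0,1,0,0,0,0,0,1,0,0,0,1,0,0,0,0,0]
Step 3: insert mx at [10, 15] -> counters=[1,0,0,0,1,0,0,0,0,0,2,0,0,0,1,1,0,0,0,0]
Step 4: insert ls at [0, 17] -> counters=[2,0,0,0,1,0,0,0,0,0,2,0,0,0,1,1,0,1,0,0]
Step 5: insert sr at [7, 17] -> counters=[2,0,0,0,1,0,0,1,0,0,2,0,0,0,1,1,0,2,0,0]
Step 6: insert kso at [12, 14] -> counters=[2,0,0,0,1,0,0,1,0,0,2,0,1,0,2,1,0,2,0,0]
Step 7: insert n at [2, 7] -> counters=[2,0,1,0,1,0,0,2,0,0,2,0,1,0,2,1,0,2,0,0]
Step 8: insert tp at [0, 10] -> counters=[3,0,1,0,1,0,0,2,0,0,3,0,1,0,2,1,0,2,0,0]
Step 9: insert gmj at [4, 14] -> counters=[3,0,1,0,2,0,0,2,0,0,3,0,1,0,3,1,0,2,0,0]
Step 10: delete ls at [0, 17] -> counters=[2,0,1,0,2,0,0,2,0,0,3,0,1,0,3,1,0,1,0,0]
Step 11: insert gmj at [4, 14] -> counters=[2,0,1,0,3,0,0,2,0,0,3,0,1,0,4,1,0,1,0,0]
Step 12: insert gmj at [4, 14] -> counters=[2,0,1,0,4,0,0,2,0,0,3,0,1,0,5,1,0,1,0,0]
Step 13: delete n at [2, 7] -> counters=[2,0,0,0,4,0,0,1,0,0,3,0,1,0,5,1,0,1,0,0]
Step 14: insert mx at [10, 15] -> counters=[2,0,0,0,4,0,0,1,0,0,4,0,1,0,5,2,0,1,0,0]
Final counters=[2,0,0,0,4,0,0,1,0,0,4,0,1,0,5,2,0,1,0,0] -> 8 nonzero

Answer: 8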